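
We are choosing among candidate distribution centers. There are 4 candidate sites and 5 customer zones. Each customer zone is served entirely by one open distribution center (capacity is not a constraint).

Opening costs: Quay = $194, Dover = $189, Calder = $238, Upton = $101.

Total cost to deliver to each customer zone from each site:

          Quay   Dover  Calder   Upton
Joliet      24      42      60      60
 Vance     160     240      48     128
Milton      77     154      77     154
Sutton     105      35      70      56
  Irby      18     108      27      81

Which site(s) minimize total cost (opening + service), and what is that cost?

Open Calder only; minimum total cost 520.

For any fixed open set, each customer zone goes to its cheapest open site; total = fixed + service.
{Calder}: Joliet→Calder 60, Vance→Calder 48, Milton→Calder 77, Sutton→Calder 70, Irby→Calder 27. Service 282; fixed 238; total 520.
{Quay}: Joliet→Quay 24, Vance→Quay 160, Milton→Quay 77, Sutton→Quay 105, Irby→Quay 18. Service 384; fixed 194; total 578.
{Upton}: service 479 + fixed 101 = 580
{Quay, Dover, Calder, Upton}: Joliet→Quay 24, Vance→Calder 48, Milton→Quay 77, Sutton→Dover 35, Irby→Quay 18. Service 202; fixed 722; total 924.
(All 15 nonempty subsets were checked; Calder only is lowest.)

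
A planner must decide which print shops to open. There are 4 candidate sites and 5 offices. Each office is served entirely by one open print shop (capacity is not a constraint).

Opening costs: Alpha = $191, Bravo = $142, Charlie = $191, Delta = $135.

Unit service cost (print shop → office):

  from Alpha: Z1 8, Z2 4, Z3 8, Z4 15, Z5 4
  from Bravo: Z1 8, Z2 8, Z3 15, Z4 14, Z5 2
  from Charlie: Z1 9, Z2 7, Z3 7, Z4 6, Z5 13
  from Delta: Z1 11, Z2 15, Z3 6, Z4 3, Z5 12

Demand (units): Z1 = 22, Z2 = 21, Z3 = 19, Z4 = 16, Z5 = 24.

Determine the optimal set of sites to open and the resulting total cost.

For any fixed open set, each office goes to its cheapest open site; total = fixed + service.
{Bravo, Delta}: Z1→Bravo 8·22=176, Z2→Bravo 8·21=168, Z3→Delta 6·19=114, Z4→Delta 3·16=48, Z5→Bravo 2·24=48. Service 554; fixed 277; total 831.
{Alpha, Delta}: service 518 + fixed 326 = 844
{Bravo, Charlie}: Z1→Bravo 8·22=176, Z2→Charlie 7·21=147, Z3→Charlie 7·19=133, Z4→Charlie 6·16=96, Z5→Bravo 2·24=48. Service 600; fixed 333; total 933.
{Alpha, Bravo, Charlie, Delta}: Z1→Alpha 8·22=176, Z2→Alpha 4·21=84, Z3→Delta 6·19=114, Z4→Delta 3·16=48, Z5→Bravo 2·24=48. Service 470; fixed 659; total 1129.
No other subset beats 831.

Open Bravo and Delta; minimum total cost 831.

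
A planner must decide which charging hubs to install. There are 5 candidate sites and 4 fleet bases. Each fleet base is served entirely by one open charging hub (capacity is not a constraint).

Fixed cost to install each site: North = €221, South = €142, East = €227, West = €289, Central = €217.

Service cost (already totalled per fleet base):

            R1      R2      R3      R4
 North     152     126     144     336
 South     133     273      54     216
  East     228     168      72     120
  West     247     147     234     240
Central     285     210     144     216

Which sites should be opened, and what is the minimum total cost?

Open East only; minimum total cost 815.

For any fixed open set, each fleet base goes to its cheapest open site; total = fixed + service.
{East}: R1→East 228, R2→East 168, R3→East 72, R4→East 120. Service 588; fixed 227; total 815.
{South}: R1→South 133, R2→South 273, R3→South 54, R4→South 216. Service 676; fixed 142; total 818.
{South, East}: service 475 + fixed 369 = 844
{North, South, East, West, Central}: R1→South 133, R2→North 126, R3→South 54, R4→East 120. Service 433; fixed 1096; total 1529.
No other subset beats 815.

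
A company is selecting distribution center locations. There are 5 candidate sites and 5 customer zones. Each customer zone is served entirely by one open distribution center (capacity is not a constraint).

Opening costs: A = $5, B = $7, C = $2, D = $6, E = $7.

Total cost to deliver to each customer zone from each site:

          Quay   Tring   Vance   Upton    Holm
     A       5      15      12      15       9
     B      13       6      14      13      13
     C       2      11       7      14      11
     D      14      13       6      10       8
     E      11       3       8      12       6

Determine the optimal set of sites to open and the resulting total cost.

Open C and E; minimum total cost 39.

For any fixed open set, each customer zone goes to its cheapest open site; total = fixed + service.
{C, E}: Quay→C 2, Tring→E 3, Vance→C 7, Upton→E 12, Holm→E 6. Service 30; fixed 9; total 39.
{C, D, E}: service 27 + fixed 15 = 42
{A, C, E}: service 30 + fixed 14 = 44
{A, B, C, D, E}: service 27 + fixed 27 = 54
No other subset beats 39.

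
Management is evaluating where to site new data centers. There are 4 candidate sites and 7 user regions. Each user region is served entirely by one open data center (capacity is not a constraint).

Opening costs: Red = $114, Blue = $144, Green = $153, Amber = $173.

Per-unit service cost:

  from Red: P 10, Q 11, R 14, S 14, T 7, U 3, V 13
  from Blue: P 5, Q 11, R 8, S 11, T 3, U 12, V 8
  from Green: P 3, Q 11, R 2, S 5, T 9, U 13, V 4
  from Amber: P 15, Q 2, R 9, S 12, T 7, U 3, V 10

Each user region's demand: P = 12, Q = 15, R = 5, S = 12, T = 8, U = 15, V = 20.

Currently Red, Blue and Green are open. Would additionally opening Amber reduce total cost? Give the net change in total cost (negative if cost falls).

No — net change +38 (cost rises by 38).

Current service cost with {Red, Blue, Green}: 420.
Adding Amber: each user region re-picks its cheapest; new service cost 285, saving 135.
Extra fixed cost: 173. Net change = 173 − 135 = 38.
(Totals: 831 → 869.)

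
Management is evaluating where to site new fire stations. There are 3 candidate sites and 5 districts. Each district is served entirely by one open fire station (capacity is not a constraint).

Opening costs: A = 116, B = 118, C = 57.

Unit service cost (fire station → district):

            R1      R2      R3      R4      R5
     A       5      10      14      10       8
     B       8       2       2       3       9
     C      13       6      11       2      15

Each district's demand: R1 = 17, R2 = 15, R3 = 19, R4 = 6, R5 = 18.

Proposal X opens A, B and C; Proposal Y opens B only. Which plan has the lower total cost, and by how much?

Proposal X: {A, B, C}: R1→A 5·17=85, R2→B 2·15=30, R3→B 2·19=38, R4→C 2·6=12, R5→A 8·18=144. Service 309; fixed 291; total 600.
Proposal Y: {B}: R1→B 8·17=136, R2→B 2·15=30, R3→B 2·19=38, R4→B 3·6=18, R5→B 9·18=162. Service 384; fixed 118; total 502.
Difference: |600 − 502| = 98.

Proposal Y is cheaper by 98.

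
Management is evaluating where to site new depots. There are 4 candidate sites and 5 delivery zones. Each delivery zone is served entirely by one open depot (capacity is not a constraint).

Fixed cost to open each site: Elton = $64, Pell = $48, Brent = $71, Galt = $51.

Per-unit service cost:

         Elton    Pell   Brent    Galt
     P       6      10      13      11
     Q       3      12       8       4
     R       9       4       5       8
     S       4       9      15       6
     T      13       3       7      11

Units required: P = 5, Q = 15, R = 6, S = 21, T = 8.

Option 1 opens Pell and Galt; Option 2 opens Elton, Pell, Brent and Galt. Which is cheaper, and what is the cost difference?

Option 1 is cheaper by 58.

Option 1: {Pell, Galt}: P→Pell 10·5=50, Q→Galt 4·15=60, R→Pell 4·6=24, S→Galt 6·21=126, T→Pell 3·8=24. Service 284; fixed 99; total 383.
Option 2: {Elton, Pell, Brent, Galt}: P→Elton 6·5=30, Q→Elton 3·15=45, R→Pell 4·6=24, S→Elton 4·21=84, T→Pell 3·8=24. Service 207; fixed 234; total 441.
Difference: |383 − 441| = 58.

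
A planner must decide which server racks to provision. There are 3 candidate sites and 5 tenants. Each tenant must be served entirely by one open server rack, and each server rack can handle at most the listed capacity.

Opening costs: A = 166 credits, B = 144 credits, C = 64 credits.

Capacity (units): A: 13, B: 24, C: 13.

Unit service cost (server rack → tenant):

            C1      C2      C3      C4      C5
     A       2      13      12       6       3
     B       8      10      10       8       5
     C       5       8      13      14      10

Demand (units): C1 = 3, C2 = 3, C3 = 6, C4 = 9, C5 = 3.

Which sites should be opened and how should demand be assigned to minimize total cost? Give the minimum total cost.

Open {B}: C1→B 8·3=24, C2→B 10·3=30, C3→B 10·6=60, C4→B 8·9=72, C5→B 5·3=15.
Loads: B carries 24/24. Service 201; fixed 144; total 345.
Next best feasible plan costs 394.

Minimum total cost: 345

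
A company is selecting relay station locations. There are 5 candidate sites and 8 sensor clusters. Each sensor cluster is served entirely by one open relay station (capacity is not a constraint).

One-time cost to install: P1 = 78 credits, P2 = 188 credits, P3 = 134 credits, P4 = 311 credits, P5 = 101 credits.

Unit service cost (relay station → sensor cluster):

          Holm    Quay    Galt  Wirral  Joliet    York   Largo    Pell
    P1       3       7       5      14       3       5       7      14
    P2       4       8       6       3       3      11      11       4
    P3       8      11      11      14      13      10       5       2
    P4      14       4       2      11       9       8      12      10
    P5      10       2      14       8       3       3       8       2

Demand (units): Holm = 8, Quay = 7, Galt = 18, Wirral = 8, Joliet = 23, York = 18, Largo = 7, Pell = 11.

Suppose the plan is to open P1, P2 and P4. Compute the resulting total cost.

Each sensor cluster is assigned to its cheapest site among the open ones.
{P1, P2, P4}: Holm→P1 3·8=24, Quay→P4 4·7=28, Galt→P4 2·18=36, Wirral→P2 3·8=24, Joliet→P1 3·23=69, York→P1 5·18=90, Largo→P1 7·7=49, Pell→P2 4·11=44. Service 364; fixed 577; total 941.

Total cost: 941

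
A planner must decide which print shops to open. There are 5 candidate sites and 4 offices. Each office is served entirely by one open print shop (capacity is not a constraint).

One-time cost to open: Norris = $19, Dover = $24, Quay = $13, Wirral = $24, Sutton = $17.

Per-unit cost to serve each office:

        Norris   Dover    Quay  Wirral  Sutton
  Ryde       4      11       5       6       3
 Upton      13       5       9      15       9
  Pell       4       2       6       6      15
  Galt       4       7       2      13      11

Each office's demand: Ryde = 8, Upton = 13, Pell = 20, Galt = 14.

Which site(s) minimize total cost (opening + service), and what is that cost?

For any fixed open set, each office goes to its cheapest open site; total = fixed + service.
{Dover, Quay}: Ryde→Quay 5·8=40, Upton→Dover 5·13=65, Pell→Dover 2·20=40, Galt→Quay 2·14=28. Service 173; fixed 37; total 210.
{Dover, Quay, Sutton}: service 157 + fixed 54 = 211
{Norris, Dover, Quay}: Ryde→Norris 4·8=32, Upton→Dover 5·13=65, Pell→Dover 2·20=40, Galt→Quay 2·14=28. Service 165; fixed 56; total 221.
{Norris, Dover, Quay, Wirral, Sutton}: service 157 + fixed 97 = 254
No other subset beats 210.

Open Dover and Quay; minimum total cost 210.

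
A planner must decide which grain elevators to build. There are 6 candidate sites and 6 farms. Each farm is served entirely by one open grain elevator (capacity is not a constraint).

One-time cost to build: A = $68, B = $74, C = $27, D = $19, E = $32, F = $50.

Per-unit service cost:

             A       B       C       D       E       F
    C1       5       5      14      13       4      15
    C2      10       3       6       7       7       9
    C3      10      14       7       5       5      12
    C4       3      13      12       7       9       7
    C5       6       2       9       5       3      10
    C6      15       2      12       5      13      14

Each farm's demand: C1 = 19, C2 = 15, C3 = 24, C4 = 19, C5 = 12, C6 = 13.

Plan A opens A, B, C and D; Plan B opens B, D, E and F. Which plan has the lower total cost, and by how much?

Plan A: {A, B, C, D}: C1→A 5·19=95, C2→B 3·15=45, C3→D 5·24=120, C4→A 3·19=57, C5→B 2·12=24, C6→B 2·13=26. Service 367; fixed 188; total 555.
Plan B: {B, D, E, F}: C1→E 4·19=76, C2→B 3·15=45, C3→D 5·24=120, C4→D 7·19=133, C5→B 2·12=24, C6→B 2·13=26. Service 424; fixed 175; total 599.
Difference: |555 − 599| = 44.

Plan A is cheaper by 44.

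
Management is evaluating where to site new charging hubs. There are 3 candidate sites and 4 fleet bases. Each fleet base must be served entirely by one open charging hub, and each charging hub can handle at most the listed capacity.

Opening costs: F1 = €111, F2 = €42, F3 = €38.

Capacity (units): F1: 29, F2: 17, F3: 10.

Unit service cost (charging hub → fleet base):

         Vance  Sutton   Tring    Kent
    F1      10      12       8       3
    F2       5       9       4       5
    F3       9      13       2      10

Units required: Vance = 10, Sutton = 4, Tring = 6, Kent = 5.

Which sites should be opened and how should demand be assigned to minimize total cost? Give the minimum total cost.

Minimum total cost: 219

Open {F2, F3}: Vance→F2 5·10=50, Sutton→F3 13·4=52, Tring→F3 2·6=12, Kent→F2 5·5=25.
Loads: F2 carries 15/17, F3 carries 10/10. Service 139; fixed 80; total 219.
Next best feasible plan costs 255.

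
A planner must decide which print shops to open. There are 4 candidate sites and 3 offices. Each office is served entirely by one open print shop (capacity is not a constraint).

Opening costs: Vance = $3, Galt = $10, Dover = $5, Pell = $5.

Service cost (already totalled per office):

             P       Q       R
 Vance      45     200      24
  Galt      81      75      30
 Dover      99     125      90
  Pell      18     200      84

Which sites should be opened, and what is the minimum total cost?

For any fixed open set, each office goes to its cheapest open site; total = fixed + service.
{Vance, Galt, Pell}: P→Pell 18, Q→Galt 75, R→Vance 24. Service 117; fixed 18; total 135.
{Galt, Pell}: P→Pell 18, Q→Galt 75, R→Galt 30. Service 123; fixed 15; total 138.
{Vance, Galt, Dover, Pell}: P→Pell 18, Q→Galt 75, R→Vance 24. Service 117; fixed 23; total 140.
{Vance}: service 269 + fixed 3 = 272
(All 15 nonempty subsets were checked; Vance, Galt and Pell is lowest.)

Open Vance, Galt and Pell; minimum total cost 135.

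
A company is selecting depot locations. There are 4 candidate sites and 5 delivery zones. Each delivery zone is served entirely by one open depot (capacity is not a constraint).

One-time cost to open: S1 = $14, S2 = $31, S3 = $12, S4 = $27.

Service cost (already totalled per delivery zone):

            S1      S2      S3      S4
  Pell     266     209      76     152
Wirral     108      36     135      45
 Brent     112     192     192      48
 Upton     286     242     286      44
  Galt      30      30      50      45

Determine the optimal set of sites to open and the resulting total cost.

For any fixed open set, each delivery zone goes to its cheapest open site; total = fixed + service.
{S1, S3, S4}: Pell→S3 76, Wirral→S4 45, Brent→S4 48, Upton→S4 44, Galt→S1 30. Service 243; fixed 53; total 296.
{S3, S4}: Pell→S3 76, Wirral→S4 45, Brent→S4 48, Upton→S4 44, Galt→S4 45. Service 258; fixed 39; total 297.
{S2, S3, S4}: service 234 + fixed 70 = 304
{S1, S2, S3, S4}: Pell→S3 76, Wirral→S2 36, Brent→S4 48, Upton→S4 44, Galt→S1 30. Service 234; fixed 84; total 318.
No other subset beats 296.

Open S1, S3 and S4; minimum total cost 296.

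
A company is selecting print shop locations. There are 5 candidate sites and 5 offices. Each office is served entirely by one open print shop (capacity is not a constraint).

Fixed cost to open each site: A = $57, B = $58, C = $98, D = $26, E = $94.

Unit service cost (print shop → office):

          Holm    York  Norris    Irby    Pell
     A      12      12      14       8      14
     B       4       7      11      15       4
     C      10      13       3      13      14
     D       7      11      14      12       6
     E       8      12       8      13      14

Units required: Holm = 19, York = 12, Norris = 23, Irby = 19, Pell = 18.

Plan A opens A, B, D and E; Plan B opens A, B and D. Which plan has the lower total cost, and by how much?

Plan B is cheaper by 25.

Plan A: {A, B, D, E}: Holm→B 4·19=76, York→B 7·12=84, Norris→E 8·23=184, Irby→A 8·19=152, Pell→B 4·18=72. Service 568; fixed 235; total 803.
Plan B: {A, B, D}: Holm→B 4·19=76, York→B 7·12=84, Norris→B 11·23=253, Irby→A 8·19=152, Pell→B 4·18=72. Service 637; fixed 141; total 778.
Difference: |803 − 778| = 25.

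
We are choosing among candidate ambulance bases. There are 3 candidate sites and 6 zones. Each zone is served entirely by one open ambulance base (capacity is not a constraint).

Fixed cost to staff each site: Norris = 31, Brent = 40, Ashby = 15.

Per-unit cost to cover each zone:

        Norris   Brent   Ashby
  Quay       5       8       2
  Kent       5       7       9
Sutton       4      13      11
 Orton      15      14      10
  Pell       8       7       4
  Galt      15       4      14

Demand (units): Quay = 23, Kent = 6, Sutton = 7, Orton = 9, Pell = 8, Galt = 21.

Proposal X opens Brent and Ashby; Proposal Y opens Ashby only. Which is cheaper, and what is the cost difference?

Proposal X: {Brent, Ashby}: Quay→Ashby 2·23=46, Kent→Brent 7·6=42, Sutton→Ashby 11·7=77, Orton→Ashby 10·9=90, Pell→Ashby 4·8=32, Galt→Brent 4·21=84. Service 371; fixed 55; total 426.
Proposal Y: {Ashby}: Quay→Ashby 2·23=46, Kent→Ashby 9·6=54, Sutton→Ashby 11·7=77, Orton→Ashby 10·9=90, Pell→Ashby 4·8=32, Galt→Ashby 14·21=294. Service 593; fixed 15; total 608.
Difference: |426 − 608| = 182.

Proposal X is cheaper by 182.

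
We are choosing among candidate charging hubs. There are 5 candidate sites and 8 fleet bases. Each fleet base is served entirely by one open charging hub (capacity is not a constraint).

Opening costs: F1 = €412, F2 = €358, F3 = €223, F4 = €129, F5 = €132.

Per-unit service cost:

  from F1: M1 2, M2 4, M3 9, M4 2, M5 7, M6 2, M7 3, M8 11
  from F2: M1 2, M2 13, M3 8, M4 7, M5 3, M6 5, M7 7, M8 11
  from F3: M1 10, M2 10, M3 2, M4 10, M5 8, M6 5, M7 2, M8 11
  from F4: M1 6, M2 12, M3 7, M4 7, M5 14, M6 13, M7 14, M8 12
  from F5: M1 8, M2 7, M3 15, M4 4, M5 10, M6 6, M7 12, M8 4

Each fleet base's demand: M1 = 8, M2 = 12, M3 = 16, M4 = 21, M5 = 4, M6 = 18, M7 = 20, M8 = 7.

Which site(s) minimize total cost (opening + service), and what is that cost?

Open F3 and F5; minimum total cost 809.

For any fixed open set, each fleet base goes to its cheapest open site; total = fixed + service.
{F3, F5}: M1→F5 8·8=64, M2→F5 7·12=84, M3→F3 2·16=32, M4→F5 4·21=84, M5→F3 8·4=32, M6→F3 5·18=90, M7→F3 2·20=40, M8→F5 4·7=28. Service 454; fixed 355; total 809.
{F1}: service 451 + fixed 412 = 863
{F3}: M1→F3 10·8=80, M2→F3 10·12=120, M3→F3 2·16=32, M4→F3 10·21=210, M5→F3 8·4=32, M6→F3 5·18=90, M7→F3 2·20=40, M8→F3 11·7=77. Service 681; fixed 223; total 904.
{F1, F2, F3, F4, F5}: service 254 + fixed 1254 = 1508
No other subset beats 809.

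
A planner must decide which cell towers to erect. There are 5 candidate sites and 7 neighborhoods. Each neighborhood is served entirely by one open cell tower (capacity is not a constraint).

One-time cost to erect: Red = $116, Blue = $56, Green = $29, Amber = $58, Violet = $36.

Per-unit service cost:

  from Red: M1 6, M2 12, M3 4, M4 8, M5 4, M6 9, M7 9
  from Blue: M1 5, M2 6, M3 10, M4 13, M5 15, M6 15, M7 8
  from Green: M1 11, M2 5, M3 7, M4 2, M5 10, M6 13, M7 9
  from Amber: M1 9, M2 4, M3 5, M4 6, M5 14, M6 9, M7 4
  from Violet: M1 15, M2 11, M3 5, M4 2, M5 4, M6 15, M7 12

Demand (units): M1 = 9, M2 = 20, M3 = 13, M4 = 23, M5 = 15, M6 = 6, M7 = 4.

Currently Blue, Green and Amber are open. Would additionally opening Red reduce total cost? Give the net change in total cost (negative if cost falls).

No — net change +13 (cost rises by 13).

Current service cost with {Blue, Green, Amber}: 456.
Adding Red: each neighborhood re-picks its cheapest; new service cost 353, saving 103.
Extra fixed cost: 116. Net change = 116 − 103 = 13.
(Totals: 599 → 612.)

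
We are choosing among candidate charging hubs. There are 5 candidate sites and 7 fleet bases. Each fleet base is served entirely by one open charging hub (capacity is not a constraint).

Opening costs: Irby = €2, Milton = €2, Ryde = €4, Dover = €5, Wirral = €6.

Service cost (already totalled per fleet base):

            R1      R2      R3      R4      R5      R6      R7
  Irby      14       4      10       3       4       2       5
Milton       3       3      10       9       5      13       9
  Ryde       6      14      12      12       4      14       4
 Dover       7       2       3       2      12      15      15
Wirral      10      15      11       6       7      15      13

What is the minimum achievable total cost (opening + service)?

Minimum total cost: 30

For any fixed open set, each fleet base goes to its cheapest open site; total = fixed + service.
{Irby, Milton, Dover}: R1→Milton 3, R2→Dover 2, R3→Dover 3, R4→Dover 2, R5→Irby 4, R6→Irby 2, R7→Irby 5. Service 21; fixed 9; total 30.
{Irby, Dover}: service 25 + fixed 7 = 32
{Irby, Milton, Ryde, Dover}: R1→Milton 3, R2→Dover 2, R3→Dover 3, R4→Dover 2, R5→Irby 4, R6→Irby 2, R7→Ryde 4. Service 20; fixed 13; total 33.
{Irby, Milton, Ryde, Dover, Wirral}: R1→Milton 3, R2→Dover 2, R3→Dover 3, R4→Dover 2, R5→Irby 4, R6→Irby 2, R7→Ryde 4. Service 20; fixed 19; total 39.
No other subset beats 30.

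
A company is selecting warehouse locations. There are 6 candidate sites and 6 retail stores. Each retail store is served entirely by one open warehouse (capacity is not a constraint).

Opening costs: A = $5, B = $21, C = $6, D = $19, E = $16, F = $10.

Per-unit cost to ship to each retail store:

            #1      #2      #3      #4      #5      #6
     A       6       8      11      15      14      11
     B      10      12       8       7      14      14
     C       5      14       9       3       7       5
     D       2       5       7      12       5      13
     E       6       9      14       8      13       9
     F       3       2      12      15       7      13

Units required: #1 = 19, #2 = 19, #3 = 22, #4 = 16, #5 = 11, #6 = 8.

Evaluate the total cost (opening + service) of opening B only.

Each retail store is assigned to its cheapest site among the open ones.
{B}: #1→B 10·19=190, #2→B 12·19=228, #3→B 8·22=176, #4→B 7·16=112, #5→B 14·11=154, #6→B 14·8=112. Service 972; fixed 21; total 993.

Total cost: 993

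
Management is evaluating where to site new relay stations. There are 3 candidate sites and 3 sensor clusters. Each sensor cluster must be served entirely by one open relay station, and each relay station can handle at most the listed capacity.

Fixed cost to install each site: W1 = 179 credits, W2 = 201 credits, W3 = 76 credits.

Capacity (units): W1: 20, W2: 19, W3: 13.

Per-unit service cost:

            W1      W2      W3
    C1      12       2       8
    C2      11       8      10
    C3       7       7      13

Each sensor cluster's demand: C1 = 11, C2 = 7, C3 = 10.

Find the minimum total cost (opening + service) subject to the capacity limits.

Open {W2, W3}: C1→W2 2·11=22, C2→W2 8·7=56, C3→W3 13·10=130.
Loads: W2 carries 18/19, W3 carries 10/13. Service 208; fixed 277; total 485.
Next best feasible plan costs 490.

Minimum total cost: 485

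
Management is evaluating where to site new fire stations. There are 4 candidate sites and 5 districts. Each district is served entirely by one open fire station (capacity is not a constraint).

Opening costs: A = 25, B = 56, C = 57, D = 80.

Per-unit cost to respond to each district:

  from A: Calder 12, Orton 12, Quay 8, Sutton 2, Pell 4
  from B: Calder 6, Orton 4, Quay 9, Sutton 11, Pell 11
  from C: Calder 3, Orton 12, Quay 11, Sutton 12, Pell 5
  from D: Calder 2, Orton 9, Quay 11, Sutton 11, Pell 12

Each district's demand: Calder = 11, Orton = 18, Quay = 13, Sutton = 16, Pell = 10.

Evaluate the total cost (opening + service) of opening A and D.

Total cost: 465

Each district is assigned to its cheapest site among the open ones.
{A, D}: Calder→D 2·11=22, Orton→D 9·18=162, Quay→A 8·13=104, Sutton→A 2·16=32, Pell→A 4·10=40. Service 360; fixed 105; total 465.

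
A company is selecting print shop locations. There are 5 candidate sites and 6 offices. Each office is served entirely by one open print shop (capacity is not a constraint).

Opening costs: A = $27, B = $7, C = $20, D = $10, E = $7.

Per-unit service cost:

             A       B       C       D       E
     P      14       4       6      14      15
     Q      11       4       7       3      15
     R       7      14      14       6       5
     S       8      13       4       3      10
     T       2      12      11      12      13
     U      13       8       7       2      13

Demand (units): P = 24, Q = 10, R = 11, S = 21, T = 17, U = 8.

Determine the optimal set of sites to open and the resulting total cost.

Open A, B, D and E; minimum total cost 345.

For any fixed open set, each office goes to its cheapest open site; total = fixed + service.
{A, B, D, E}: P→B 4·24=96, Q→D 3·10=30, R→E 5·11=55, S→D 3·21=63, T→A 2·17=34, U→D 2·8=16. Service 294; fixed 51; total 345.
{A, B, D}: service 305 + fixed 44 = 349
{A, B, C, D, E}: service 294 + fixed 71 = 365
{B}: service 831 + fixed 7 = 838
No other subset beats 345.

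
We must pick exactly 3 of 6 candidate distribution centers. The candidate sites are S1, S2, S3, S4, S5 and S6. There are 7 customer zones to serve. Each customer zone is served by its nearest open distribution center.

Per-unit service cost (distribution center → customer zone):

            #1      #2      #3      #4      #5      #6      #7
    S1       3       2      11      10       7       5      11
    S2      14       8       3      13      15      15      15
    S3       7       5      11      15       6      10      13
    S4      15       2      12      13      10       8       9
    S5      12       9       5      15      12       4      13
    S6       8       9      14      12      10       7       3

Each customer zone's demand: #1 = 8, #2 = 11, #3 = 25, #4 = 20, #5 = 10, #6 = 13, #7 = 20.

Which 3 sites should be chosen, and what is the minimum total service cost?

With exactly 3 open, each customer zone uses its cheapest among the chosen.
{S1, S2, S6}: #1→S1 3·8=24, #2→S1 2·11=22, #3→S2 3·25=75, #4→S1 10·20=200, #5→S1 7·10=70, #6→S1 5·13=65, #7→S6 3·20=60. Service cost 516.
{S1, S5, S6}: service cost 553
{S1, S2, S4}: service cost 636
Among all 20 size-3 choices, {S1, S2, S6} is lowest.

Choose S1, S2 and S6; total service cost 516.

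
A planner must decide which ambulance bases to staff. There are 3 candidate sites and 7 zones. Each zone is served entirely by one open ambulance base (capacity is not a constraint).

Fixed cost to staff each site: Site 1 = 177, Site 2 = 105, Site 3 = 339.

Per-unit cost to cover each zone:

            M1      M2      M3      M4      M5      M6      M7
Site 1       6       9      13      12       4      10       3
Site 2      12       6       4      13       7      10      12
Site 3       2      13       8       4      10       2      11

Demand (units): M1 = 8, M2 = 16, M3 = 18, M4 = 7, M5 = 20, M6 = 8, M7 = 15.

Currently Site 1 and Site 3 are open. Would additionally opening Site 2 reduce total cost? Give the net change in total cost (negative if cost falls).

Current service cost with {Site 1, Site 3}: 473.
Adding Site 2: each zone re-picks its cheapest; new service cost 353, saving 120.
Extra fixed cost: 105. Net change = 105 − 120 = -15.
(Totals: 989 → 974.)

Yes — net change −15 (cost falls by 15).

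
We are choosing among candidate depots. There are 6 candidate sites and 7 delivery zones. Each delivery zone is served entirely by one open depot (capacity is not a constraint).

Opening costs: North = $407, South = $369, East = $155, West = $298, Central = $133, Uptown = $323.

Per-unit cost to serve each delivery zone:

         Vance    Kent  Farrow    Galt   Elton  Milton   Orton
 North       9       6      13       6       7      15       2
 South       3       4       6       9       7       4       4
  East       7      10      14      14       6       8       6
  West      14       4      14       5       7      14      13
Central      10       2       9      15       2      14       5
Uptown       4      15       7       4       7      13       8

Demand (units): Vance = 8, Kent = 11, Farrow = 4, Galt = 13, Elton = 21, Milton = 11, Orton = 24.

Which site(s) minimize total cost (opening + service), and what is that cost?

Open Central only; minimum total cost 782.

For any fixed open set, each delivery zone goes to its cheapest open site; total = fixed + service.
{Central}: Vance→Central 10·8=80, Kent→Central 2·11=22, Farrow→Central 9·4=36, Galt→Central 15·13=195, Elton→Central 2·21=42, Milton→Central 14·11=154, Orton→Central 5·24=120. Service 649; fixed 133; total 782.
{East, Central}: Vance→East 7·8=56, Kent→Central 2·11=22, Farrow→Central 9·4=36, Galt→East 14·13=182, Elton→Central 2·21=42, Milton→East 8·11=88, Orton→Central 5·24=120. Service 546; fixed 288; total 834.
{South}: service 496 + fixed 369 = 865
{North, South, East, West, Central, Uptown}: service 256 + fixed 1685 = 1941
No other subset beats 782.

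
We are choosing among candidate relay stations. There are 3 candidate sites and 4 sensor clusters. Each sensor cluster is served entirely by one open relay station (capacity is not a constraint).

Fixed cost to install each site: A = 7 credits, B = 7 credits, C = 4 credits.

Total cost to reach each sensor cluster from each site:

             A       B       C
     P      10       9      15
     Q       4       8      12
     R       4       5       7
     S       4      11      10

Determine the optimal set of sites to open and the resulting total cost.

Open A only; minimum total cost 29.

For any fixed open set, each sensor cluster goes to its cheapest open site; total = fixed + service.
{A}: P→A 10, Q→A 4, R→A 4, S→A 4. Service 22; fixed 7; total 29.
{A, C}: P→A 10, Q→A 4, R→A 4, S→A 4. Service 22; fixed 11; total 33.
{A, B}: P→B 9, Q→A 4, R→A 4, S→A 4. Service 21; fixed 14; total 35.
{A, B, C}: service 21 + fixed 18 = 39
No other subset beats 29.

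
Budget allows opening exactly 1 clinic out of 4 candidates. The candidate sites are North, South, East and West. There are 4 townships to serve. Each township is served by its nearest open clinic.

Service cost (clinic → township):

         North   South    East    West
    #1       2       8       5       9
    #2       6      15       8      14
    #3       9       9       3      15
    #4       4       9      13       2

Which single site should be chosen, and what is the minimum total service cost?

With exactly 1 open, each township uses its cheapest among the chosen.
{North}: #1→North 2, #2→North 6, #3→North 9, #4→North 4. Service cost 21.
{East}: service cost 29
{West}: service cost 40
Among all 4 size-1 choices, {North} is lowest.

Choose North only; total service cost 21.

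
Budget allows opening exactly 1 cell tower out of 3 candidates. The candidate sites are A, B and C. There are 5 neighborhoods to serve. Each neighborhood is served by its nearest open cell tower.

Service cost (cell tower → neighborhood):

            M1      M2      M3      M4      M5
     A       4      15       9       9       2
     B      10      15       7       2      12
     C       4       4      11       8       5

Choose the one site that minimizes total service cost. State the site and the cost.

With exactly 1 open, each neighborhood uses its cheapest among the chosen.
{C}: M1→C 4, M2→C 4, M3→C 11, M4→C 8, M5→C 5. Service cost 32.
{A}: service cost 39
{B}: service cost 46
Among all 3 size-1 choices, {C} is lowest.

Choose C only; total service cost 32.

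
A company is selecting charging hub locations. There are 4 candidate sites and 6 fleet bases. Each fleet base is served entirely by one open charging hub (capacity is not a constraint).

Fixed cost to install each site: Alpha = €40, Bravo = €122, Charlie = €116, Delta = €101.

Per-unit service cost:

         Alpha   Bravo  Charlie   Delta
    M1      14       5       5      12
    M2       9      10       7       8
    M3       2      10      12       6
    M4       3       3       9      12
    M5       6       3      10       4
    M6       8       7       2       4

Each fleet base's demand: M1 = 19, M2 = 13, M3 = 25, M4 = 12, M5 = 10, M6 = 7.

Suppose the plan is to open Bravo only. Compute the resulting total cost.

Total cost: 712

Each fleet base is assigned to its cheapest site among the open ones.
{Bravo}: M1→Bravo 5·19=95, M2→Bravo 10·13=130, M3→Bravo 10·25=250, M4→Bravo 3·12=36, M5→Bravo 3·10=30, M6→Bravo 7·7=49. Service 590; fixed 122; total 712.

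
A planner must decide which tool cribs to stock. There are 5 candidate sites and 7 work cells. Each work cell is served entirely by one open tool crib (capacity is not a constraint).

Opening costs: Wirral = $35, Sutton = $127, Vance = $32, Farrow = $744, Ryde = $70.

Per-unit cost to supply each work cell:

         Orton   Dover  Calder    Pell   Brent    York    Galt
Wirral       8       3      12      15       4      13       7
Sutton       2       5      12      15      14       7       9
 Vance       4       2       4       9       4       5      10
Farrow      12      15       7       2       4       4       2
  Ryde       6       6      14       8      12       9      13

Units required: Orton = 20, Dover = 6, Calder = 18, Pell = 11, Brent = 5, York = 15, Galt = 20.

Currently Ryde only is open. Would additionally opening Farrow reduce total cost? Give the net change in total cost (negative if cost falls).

Current service cost with {Ryde}: 951.
Adding Farrow: each work cell re-picks its cheapest; new service cost 424, saving 527.
Extra fixed cost: 744. Net change = 744 − 527 = 217.
(Totals: 1021 → 1238.)

No — net change +217 (cost rises by 217).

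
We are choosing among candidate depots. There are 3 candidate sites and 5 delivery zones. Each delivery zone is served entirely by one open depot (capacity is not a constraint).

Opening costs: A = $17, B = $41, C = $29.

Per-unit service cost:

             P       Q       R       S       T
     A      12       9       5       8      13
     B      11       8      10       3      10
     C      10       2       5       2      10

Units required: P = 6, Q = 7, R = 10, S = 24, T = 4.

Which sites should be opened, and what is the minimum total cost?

For any fixed open set, each delivery zone goes to its cheapest open site; total = fixed + service.
{C}: P→C 10·6=60, Q→C 2·7=14, R→C 5·10=50, S→C 2·24=48, T→C 10·4=40. Service 212; fixed 29; total 241.
{A, C}: P→C 10·6=60, Q→C 2·7=14, R→A 5·10=50, S→C 2·24=48, T→C 10·4=40. Service 212; fixed 46; total 258.
{B, C}: P→C 10·6=60, Q→C 2·7=14, R→C 5·10=50, S→C 2·24=48, T→B 10·4=40. Service 212; fixed 70; total 282.
{A, B, C}: service 212 + fixed 87 = 299
No other subset beats 241.

Open C only; minimum total cost 241.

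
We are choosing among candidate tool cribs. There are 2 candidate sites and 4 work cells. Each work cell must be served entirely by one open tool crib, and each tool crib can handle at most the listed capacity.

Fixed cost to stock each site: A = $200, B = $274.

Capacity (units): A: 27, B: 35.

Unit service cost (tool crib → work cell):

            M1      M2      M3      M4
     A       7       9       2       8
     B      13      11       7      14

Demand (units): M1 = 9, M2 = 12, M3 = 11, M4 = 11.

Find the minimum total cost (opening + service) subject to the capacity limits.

Open {A, B}: M1→B 13·9=117, M2→B 11·12=132, M3→A 2·11=22, M4→A 8·11=88.
Loads: A carries 22/27, B carries 21/35. Service 359; fixed 474; total 833.
Next best feasible plan costs 834.

Minimum total cost: 833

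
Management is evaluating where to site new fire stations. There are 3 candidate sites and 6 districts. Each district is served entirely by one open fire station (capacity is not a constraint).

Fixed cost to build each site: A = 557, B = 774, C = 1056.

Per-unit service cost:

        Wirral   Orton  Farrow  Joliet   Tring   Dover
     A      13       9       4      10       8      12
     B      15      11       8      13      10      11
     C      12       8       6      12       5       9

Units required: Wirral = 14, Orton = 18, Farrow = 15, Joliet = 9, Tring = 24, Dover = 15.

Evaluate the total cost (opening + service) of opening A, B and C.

Total cost: 3104

Each district is assigned to its cheapest site among the open ones.
{A, B, C}: Wirral→C 12·14=168, Orton→C 8·18=144, Farrow→A 4·15=60, Joliet→A 10·9=90, Tring→C 5·24=120, Dover→C 9·15=135. Service 717; fixed 2387; total 3104.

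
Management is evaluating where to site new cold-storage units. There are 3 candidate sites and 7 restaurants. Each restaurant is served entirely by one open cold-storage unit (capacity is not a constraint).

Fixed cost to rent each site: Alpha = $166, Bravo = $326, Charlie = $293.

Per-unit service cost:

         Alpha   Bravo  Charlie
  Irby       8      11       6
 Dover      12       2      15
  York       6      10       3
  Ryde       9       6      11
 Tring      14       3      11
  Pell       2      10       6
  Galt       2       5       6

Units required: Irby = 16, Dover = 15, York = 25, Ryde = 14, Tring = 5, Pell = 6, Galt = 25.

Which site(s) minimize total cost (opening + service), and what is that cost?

Open Alpha only; minimum total cost 882.

For any fixed open set, each restaurant goes to its cheapest open site; total = fixed + service.
{Alpha}: Irby→Alpha 8·16=128, Dover→Alpha 12·15=180, York→Alpha 6·25=150, Ryde→Alpha 9·14=126, Tring→Alpha 14·5=70, Pell→Alpha 2·6=12, Galt→Alpha 2·25=50. Service 716; fixed 166; total 882.
{Alpha, Bravo}: Irby→Alpha 8·16=128, Dover→Bravo 2·15=30, York→Alpha 6·25=150, Ryde→Bravo 6·14=84, Tring→Bravo 3·5=15, Pell→Alpha 2·6=12, Galt→Alpha 2·25=50. Service 469; fixed 492; total 961.
{Alpha, Charlie}: Irby→Charlie 6·16=96, Dover→Alpha 12·15=180, York→Charlie 3·25=75, Ryde→Alpha 9·14=126, Tring→Charlie 11·5=55, Pell→Alpha 2·6=12, Galt→Alpha 2·25=50. Service 594; fixed 459; total 1053.
{Alpha, Bravo, Charlie}: Irby→Charlie 6·16=96, Dover→Bravo 2·15=30, York→Charlie 3·25=75, Ryde→Bravo 6·14=84, Tring→Bravo 3·5=15, Pell→Alpha 2·6=12, Galt→Alpha 2·25=50. Service 362; fixed 785; total 1147.
No other subset beats 882.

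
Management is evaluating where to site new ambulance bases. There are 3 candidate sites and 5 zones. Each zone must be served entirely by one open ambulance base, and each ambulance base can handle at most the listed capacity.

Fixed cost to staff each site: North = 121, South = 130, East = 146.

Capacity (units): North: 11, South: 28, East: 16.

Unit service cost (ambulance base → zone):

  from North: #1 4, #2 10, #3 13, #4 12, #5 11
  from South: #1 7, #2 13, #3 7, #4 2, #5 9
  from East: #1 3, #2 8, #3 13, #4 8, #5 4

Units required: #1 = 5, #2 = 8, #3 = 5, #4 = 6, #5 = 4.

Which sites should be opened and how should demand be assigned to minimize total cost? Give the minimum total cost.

Minimum total cost: 352

Open {South}: #1→South 7·5=35, #2→South 13·8=104, #3→South 7·5=35, #4→South 2·6=12, #5→South 9·4=36.
Loads: South carries 28/28. Service 222; fixed 130; total 352.
Next best feasible plan costs 438.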